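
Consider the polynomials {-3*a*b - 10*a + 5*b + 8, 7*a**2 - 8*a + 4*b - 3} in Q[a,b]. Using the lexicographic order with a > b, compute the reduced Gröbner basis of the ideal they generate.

G = {a - 18/91*b**2 - 74/91*b + 1/91, b**3 + 67/9*b**2 + 47/9*b - 41/3}

Buchberger's algorithm terminates because the ascending chain of leading-term ideals stabilizes.

f_1 = -3*a*b - 10*a + 5*b + 8, LT = a*b.
f_2 = 7*a**2 - 8*a + 4*b - 3, LT = a**2.

S(f_1,f_2): lcm = a**2*b. S = 10/3*a**2 - 11/21*a*b - 8/3*a - 4/7*b**2 + 3/7*b.
  reduce S modulo (f_1, f_2):
  remainder 26/9*a - 4/7*b**2 - 148/63*b + 2/63 ≠ 0; add g_3 = 26/9*a - 4/7*b**2 - 148/63*b + 2/63 to the basis.

S(f_1,g_3): lcm = a*b. S = 10/3*a + 18/91*b**3 + 74/91*b**2 - 458/273*b - 8/3.
  reduce S modulo (f_1, f_2, g_3):
  remainder 18/91*b**3 + 134/91*b**2 + 94/91*b - 246/91 ≠ 0; add g_4 = 18/91*b**3 + 134/91*b**2 + 94/91*b - 246/91 to the basis.

The other S-polynomials (S(f_2,g_3), S(f_1,g_4), S(f_2,g_4), S(g_3,g_4)) all reduce to 0 modulo the current basis, so we have a Gröbner basis.
Inter-reduce: drop elements whose leading term is divisible by another's, tail-reduce, and make monic.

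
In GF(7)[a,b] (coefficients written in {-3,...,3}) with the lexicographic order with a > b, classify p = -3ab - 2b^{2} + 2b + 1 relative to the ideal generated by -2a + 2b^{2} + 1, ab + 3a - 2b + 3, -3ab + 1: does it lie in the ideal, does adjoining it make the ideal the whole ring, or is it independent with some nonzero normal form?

First compute the reduced Gröbner basis of I by Buchberger's algorithm.
f_1 = -2a + 2b^{2} + 1, LT = a.
f_2 = ab + 3a - 2b + 3, LT = ab.
f_3 = -3ab + 1, LT = ab.

S(f_1,f_2): lcm = ab. S = -3a - b^{3} - 2b - 3.
  leading term a: subtract (-2)·f_1 from -3a - b^{3} - 2b - 3 → -b^{3} - 3b^{2} - 2b - 1
  leading term b^{3}: no divisor's leading term divides it; move -b^{3} to the remainder.
  leading term b^{2}: no divisor's leading term divides it; move -3b^{2} to the remainder.
  leading term b: no divisor's leading term divides it; move -2b to the remainder.
  leading term 1: no divisor's leading term divides it; move -1 to the remainder.
  remainder -b^{3} - 3b^{2} - 2b - 1 ≠ 0; add h_4 = -b^{3} - 3b^{2} - 2b - 1 to the basis.

S(f_1,f_3): lcm = ab. S = -b^{3} + 3b - 2.
  leading term b^{3}: subtract (1)·h_4 from -b^{3} + 3b - 2 → 3b^{2} - 2b - 1
  leading term b^{2}: no divisor's leading term divides it; move 3b^{2} to the remainder.
  leading term b: no divisor's leading term divides it; move -2b to the remainder.
  leading term 1: no divisor's leading term divides it; move -1 to the remainder.
  remainder 3b^{2} - 2b - 1 ≠ 0; add h_5 = 3b^{2} - 2b - 1 to the basis.

S(f_3,h_4): lcm = ab^{3}. S = -3ab^{2} - 2ab - a + 2b^{2}.
  leading term ab^{2}: subtract (-2b^{2})·f_1 from -3ab^{2} - 2ab - a + 2b^{2} → -2ab - a - 3b^{4} - 3b^{2}
  leading term ab: subtract (b)·f_1 from -2ab - a - 3b^{4} - 3b^{2} → -a - 3b^{4} - 2b^{3} - 3b^{2} - b
  leading term a: subtract (-3)·f_1 from -a - 3b^{4} - 2b^{3} - 3b^{2} - b → -3b^{4} - 2b^{3} + 3b^{2} - b + 3
  leading term b^{4}: subtract (3b)·h_4 from -3b^{4} - 2b^{3} + 3b^{2} - b + 3 → 2b^{2} + 2b + 3
  leading term b^{2}: subtract (3)·h_5 from 2b^{2} + 2b + 3 → b - 1
  leading term b: no divisor's leading term divides it; move b to the remainder.
  leading term 1: no divisor's leading term divides it; move -1 to the remainder.
  remainder b - 1 ≠ 0; add h_6 = b - 1 to the basis.

The other S-polynomials (S(f_2,f_3), S(f_1,h_4), S(f_2,h_4), S(f_1,h_5), S(f_2,h_5), S(f_3,h_5), S(h_4,h_5), S(f_1,h_6), S(f_2,h_6), S(f_3,h_6), S(h_4,h_6), S(h_5,h_6)) all reduce to 0 modulo the current basis, so we have a Gröbner basis.
Inter-reduce: drop elements whose leading term is divisible by another's, tail-reduce, and make monic.
Reduced Gröbner basis: {a + 2, b - 1}.
Label its elements g_1 = a + 2, g_2 = b - 1.

Reduce p = -3ab - 2b^{2} + 2b + 1 modulo G:
  leading term ab: subtract (-3b)·g_1 from -3ab - 2b^{2} + 2b + 1 → -2b^{2} + b + 1
  leading term b^{2}: subtract (-2b)·g_2 from -2b^{2} + b + 1 → -b + 1
  leading term b: subtract (-1)·g_2 from -b + 1 → 0
  normal form = 0.
Since the normal form is 0, p ∈ I.

-3ab - 2b^{2} + 2b + 1 lies in I (it reduces to 0).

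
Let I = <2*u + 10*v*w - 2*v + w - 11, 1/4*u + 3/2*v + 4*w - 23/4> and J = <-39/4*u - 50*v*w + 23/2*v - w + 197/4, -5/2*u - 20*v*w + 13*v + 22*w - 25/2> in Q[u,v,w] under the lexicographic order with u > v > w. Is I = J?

Yes, the ideals are equal.

Two ideals are equal iff their reduced Gröbner bases coincide (the reduced basis is unique for a fixed ordering).
Buchberger on the first generating set:
f_1 = 2*u + 10*v*w - 2*v + w - 11, LT = u.
f_2 = 1/4*u + 3/2*v + 4*w - 23/4, LT = u.

S(f_1,f_2): lcm = u. S = 5*v*w - 7*v - 31/2*w + 35/2.
  reduce S modulo (f_1, f_2):
  remainder 5*v*w - 7*v - 31/2*w + 35/2 ≠ 0; add g_3 = 5*v*w - 7*v - 31/2*w + 35/2 to the basis.

The other S-polynomials (S(f_1,g_3), S(f_2,g_3)) all reduce to 0 modulo the current basis, so we have a Gröbner basis.
Inter-reduce: drop elements whose leading term is divisible by another's, tail-reduce, and make monic.
Reduced Gröbner basis: {u + 6*v + 16*w - 23, v*w - 7/5*v - 31/10*w + 7/2}.

Buchberger on the second generating set:
h_1 = -39/4*u - 50*v*w + 23/2*v - w + 197/4, LT = u.
h_2 = -5/2*u - 20*v*w + 13*v + 22*w - 25/2, LT = u.

S(h_1,h_2): lcm = u. S = -112/39*v*w + 784/195*v + 1736/195*w - 392/39.
  reduce S modulo (h_1, h_2):
  remainder -112/39*v*w + 784/195*v + 1736/195*w - 392/39 ≠ 0; add k_3 = -112/39*v*w + 784/195*v + 1736/195*w - 392/39 to the basis.

The other S-polynomials (S(h_1,k_3), S(h_2,k_3)) all reduce to 0 modulo the current basis, so we have a Gröbner basis.
Inter-reduce: drop elements whose leading term is divisible by another's, tail-reduce, and make monic.
Reduced Gröbner basis: {u + 6*v + 16*w - 23, v*w - 7/5*v - 31/10*w + 7/2}.

These coincide, so the ideals are equal.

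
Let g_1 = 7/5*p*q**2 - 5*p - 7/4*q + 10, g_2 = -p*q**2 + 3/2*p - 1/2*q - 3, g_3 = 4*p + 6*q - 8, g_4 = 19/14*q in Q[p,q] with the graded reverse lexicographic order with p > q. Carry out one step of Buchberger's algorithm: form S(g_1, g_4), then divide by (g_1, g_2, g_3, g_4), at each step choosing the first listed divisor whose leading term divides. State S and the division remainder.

lcm(LM(g_1), LM(g_4)) = p*q**2.
S = (lcm/LT(g_1))·g_1 − (lcm/LT(g_4))·g_4 = -25/7*p - 5/4*q + 50/7.
Reduce S modulo (g_1, g_2, g_3, g_4) in that order:
  leading term p: subtract (-25/28)·g_3 from -25/7*p - 5/4*q + 50/7 → 115/28*q
  leading term q: subtract (115/38)·g_4 from 115/28*q → 0
The remainder is 0, so this S-polynomial contributes no new basis element.
This is the inner loop of Buchberger's algorithm — each nonzero remainder becomes a new basis element.

S(g_1, g_4) = -25/7*p - 5/4*q + 50/7; remainder on division = 0.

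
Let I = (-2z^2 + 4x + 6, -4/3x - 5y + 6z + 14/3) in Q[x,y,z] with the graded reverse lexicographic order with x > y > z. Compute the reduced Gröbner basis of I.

This is the nonlinear analogue of row-reducing a linear system.

f_1 = -2z^2 + 4x + 6, LT = z^2.
f_2 = -4/3x - 5y + 6z + 14/3, LT = x.

S(f_1,f_2): leading monomials are coprime, so the S-polynomial reduces to 0 (Buchberger's first criterion).
Every S-polynomial of the final basis reduces to 0, so we have a Gröbner basis.

G = {z^2 + 15/2y - 9z - 10, x + 15/4y - 9/2z - 7/2}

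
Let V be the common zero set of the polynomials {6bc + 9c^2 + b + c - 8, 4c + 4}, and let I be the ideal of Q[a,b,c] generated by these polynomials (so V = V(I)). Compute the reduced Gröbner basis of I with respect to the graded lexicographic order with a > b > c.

Buchberger's algorithm terminates because the ascending chain of leading-term ideals stabilizes.

f_1 = 6bc + 9c^2 + b + c - 8, LT = bc.
f_2 = 4c + 4, LT = c.

S(f_1,f_2): lcm = bc. S = 3/2c^2 - 5/6b + 1/6c - 4/3.
  reduce S modulo (f_1, f_2):
  remainder -5/6b ≠ 0; add g_3 = -5/6b to the basis.

The other S-polynomials (S(f_1,g_3), S(f_2,g_3)) all reduce to 0 modulo the current basis, so we have a Gröbner basis.
Inter-reduce: drop elements whose leading term is divisible by another's, tail-reduce, and make monic.

G = {b, c + 1}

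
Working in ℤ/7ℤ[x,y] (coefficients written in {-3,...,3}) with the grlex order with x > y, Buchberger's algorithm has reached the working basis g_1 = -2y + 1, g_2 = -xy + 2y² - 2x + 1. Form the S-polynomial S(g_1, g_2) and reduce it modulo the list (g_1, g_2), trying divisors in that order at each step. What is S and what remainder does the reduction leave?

lcm(LM(g_1), LM(g_2)) = xy.
S = (lcm/LT(g_1))·g_1 − (lcm/LT(g_2))·g_2 = 2y² + x + 1.
Reduce S modulo (g_1, g_2) in that order:
  leading term y²: subtract (-y)·g_1 from 2y² + x + 1 → x + y + 1
  leading term x: no divisor's leading term divides it; move x to the remainder.
  leading term y: subtract (3)·g_1 from y + 1 → -2
  leading term 1: no divisor's leading term divides it; move -2 to the remainder.
The remainder x - 2 is nonzero, so it would be added as the next basis element.
An S-polynomial is built so that the two leading terms cancel; whether anything survives reduction is exactly the Gröbner-basis criterion.

S(g_1, g_2) = 2y² + x + 1; remainder on division = x - 2.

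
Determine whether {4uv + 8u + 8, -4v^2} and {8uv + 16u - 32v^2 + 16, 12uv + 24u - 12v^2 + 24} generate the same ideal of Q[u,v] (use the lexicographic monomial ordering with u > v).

For a fixed monomial order, each ideal has a unique reduced Gröbner basis; comparing bases decides equality.
Buchberger on the first generating set:
f_1 = 4uv + 8u + 8, LT = uv.
f_2 = -4v^2, LT = v^2.

S(f_1,f_2): lcm = uv^2. S = 2uv + 2v.
  reduce S modulo (f_1, f_2):
  remainder -4u + 2v - 4 ≠ 0; add g_3 = -4u + 2v - 4 to the basis.

The other S-polynomials (S(f_1,g_3), S(f_2,g_3)) all reduce to 0 modulo the current basis, so we have a Gröbner basis.
Inter-reduce: drop elements whose leading term is divisible by another's, tail-reduce, and make monic.
Reduced Gröbner basis: {u - 1/2v + 1, v^2}.

Buchberger on the second generating set:
h_1 = 8uv + 16u - 32v^2 + 16, LT = uv.
h_2 = 12uv + 24u - 12v^2 + 24, LT = uv.

S(h_1,h_2): lcm = uv. S = -3v^2.
  reduce S modulo (h_1, h_2):
  remainder -3v^2 ≠ 0; add k_3 = -3v^2 to the basis.

S(h_1,k_3): lcm = uv^2. S = 2uv - 4v^3 + 2v.
  reduce S modulo (h_1, h_2, k_3):
  remainder -4u + 2v - 4 ≠ 0; add k_4 = -4u + 2v - 4 to the basis.

The other S-polynomials (S(h_2,k_3), S(h_1,k_4), S(h_2,k_4), S(k_3,k_4)) all reduce to 0 modulo the current basis, so we have a Gröbner basis.
Inter-reduce: drop elements whose leading term is divisible by another's, tail-reduce, and make monic.
Reduced Gröbner basis: {u - 1/2v + 1, v^2}.

These coincide, so the ideals are equal.

Yes, the ideals are equal.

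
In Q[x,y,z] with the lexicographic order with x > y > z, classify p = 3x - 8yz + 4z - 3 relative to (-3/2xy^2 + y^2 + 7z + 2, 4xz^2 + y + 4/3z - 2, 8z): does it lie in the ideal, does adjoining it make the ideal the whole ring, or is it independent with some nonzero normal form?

3x - 8yz + 4z - 3 lies in I (it reduces to 0).

First compute the reduced Gröbner basis of I by Buchberger's algorithm.
f_1 = -3/2xy^2 + y^2 + 7z + 2, LT = xy^2.
f_2 = 4xz^2 + y + 4/3z - 2, LT = xz^2.
f_3 = 8z, LT = z.

S(f_1,f_2): lcm = xy^2z^2. S = -1/4y^3 - 2/3y^2z^2 - 1/3y^2z + 1/2y^2 - 14/3z^3 - 4/3z^2.
  reduce S modulo (f_1, f_2, f_3):
  remainder -1/4y^3 + 1/2y^2 ≠ 0; add h_4 = -1/4y^3 + 1/2y^2 to the basis.

S(f_2,f_3): lcm = xz^2. S = 1/4y + 1/3z - 1/2.
  reduce S modulo (f_1, f_2, f_3, h_4):
  remainder 1/4y - 1/2 ≠ 0; add h_5 = 1/4y - 1/2 to the basis.

S(f_1,h_5): lcm = xy^2. S = 2xy - 2/3y^2 - 14/3z - 4/3.
  reduce S modulo (f_1, f_2, f_3, h_4, h_5):
  remainder 4x - 4 ≠ 0; add h_6 = 4x - 4 to the basis.

The other S-polynomials (S(f_1,f_3), S(f_1,h_4), S(f_2,h_4), S(f_3,h_4), S(f_2,h_5), S(f_3,h_5), S(h_4,h_5), S(f_1,h_6), S(f_2,h_6), S(f_3,h_6), S(h_4,h_6), S(h_5,h_6)) all reduce to 0 modulo the current basis, so we have a Gröbner basis.
Inter-reduce: drop elements whose leading term is divisible by another's, tail-reduce, and make monic.
Reduced Gröbner basis: {x - 1, y - 2, z}.
Label its elements g_1 = x - 1, g_2 = y - 2, g_3 = z.

Reduce p = 3x - 8yz + 4z - 3 modulo G:
  leading term x: subtract (3)·g_1 from 3x - 8yz + 4z - 3 → -8yz + 4z
  leading term yz: subtract (-8z)·g_2 from -8yz + 4z → -12z
  leading term z: subtract (-12)·g_3 from -12z → 0
  normal form = 0.
Since the normal form is 0, p ∈ I.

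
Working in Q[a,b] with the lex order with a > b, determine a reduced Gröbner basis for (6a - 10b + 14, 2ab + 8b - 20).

Buchberger's algorithm terminates because the ascending chain of leading-term ideals stabilizes.

f_1 = 6a - 10b + 14, LT = a.
f_2 = 2ab + 8b - 20, LT = ab.

S(f_1,f_2): lcm = ab. S = -5/3b^2 - 5/3b + 10.
  leading term b^2: no divisor's leading term divides it; move -5/3b^2 to the remainder.
  leading term b: no divisor's leading term divides it; move -5/3b to the remainder.
  leading term 1: no divisor's leading term divides it; move 10 to the remainder.
  remainder -5/3b^2 - 5/3b + 10 ≠ 0; add g_3 = -5/3b^2 - 5/3b + 10 to the basis.

The other S-polynomials (S(f_1,g_3), S(f_2,g_3)) all reduce to 0 modulo the current basis, so we have a Gröbner basis.
Inter-reduce: drop elements whose leading term is divisible by another's, tail-reduce, and make monic.

G = {a - 5/3b + 7/3, b^2 + b - 6}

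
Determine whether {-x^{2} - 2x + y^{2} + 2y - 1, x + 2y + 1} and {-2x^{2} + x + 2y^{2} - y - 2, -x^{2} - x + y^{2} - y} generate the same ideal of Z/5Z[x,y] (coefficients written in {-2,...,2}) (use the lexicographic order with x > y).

Equality of ideals is decidable: compute both reduced Gröbner bases (unique for the ordering) and check whether they agree.
Buchberger on the first generating set:
f_1 = -x^{2} - 2x + y^{2} + 2y - 1, LT = x^{2}.
f_2 = x + 2y + 1, LT = x.

S(f_1,f_2): lcm = x^{2}. S = -2xy + x - y^{2} - 2y + 1.
  leading term xy: subtract (-2y)·f_2 from -2xy + x - y^{2} - 2y + 1 → x - 2y^{2} + 1
  leading term x: subtract (1)·f_2 from x - 2y^{2} + 1 → -2y^{2} - 2y
  leading term y^{2}: no divisor's leading term divides it; move -2y^{2} to the remainder.
  leading term y: no divisor's leading term divides it; move -2y to the remainder.
  remainder -2y^{2} - 2y ≠ 0; add g_3 = -2y^{2} - 2y to the basis.

The other S-polynomials (S(f_1,g_3), S(f_2,g_3)) all reduce to 0 modulo the current basis, so we have a Gröbner basis.
Inter-reduce: drop elements whose leading term is divisible by another's, tail-reduce, and make monic.
Reduced Gröbner basis: {x + 2y + 1, y^{2} + y}.

Buchberger on the second generating set:
h_1 = -2x^{2} + x + 2y^{2} - y - 2, LT = x^{2}.
h_2 = -x^{2} - x + y^{2} - y, LT = x^{2}.

S(h_1,h_2): lcm = x^{2}. S = x + 2y + 1.
  leading term x: no divisor's leading term divides it; move x to the remainder.
  leading term y: no divisor's leading term divides it; move 2y to the remainder.
  leading term 1: no divisor's leading term divides it; move 1 to the remainder.
  remainder x + 2y + 1 ≠ 0; add k_3 = x + 2y + 1 to the basis.

S(h_1,k_3): lcm = x^{2}. S = -2xy + x - y^{2} - 2y + 1.
  leading term xy: subtract (-2y)·k_3 from -2xy + x - y^{2} - 2y + 1 → x - 2y^{2} + 1
  leading term x: subtract (1)·k_3 from x - 2y^{2} + 1 → -2y^{2} - 2y
  leading term y^{2}: no divisor's leading term divides it; move -2y^{2} to the remainder.
  leading term y: no divisor's leading term divides it; move -2y to the remainder.
  remainder -2y^{2} - 2y ≠ 0; add k_4 = -2y^{2} - 2y to the basis.

The other S-polynomials (S(h_2,k_3), S(h_1,k_4), S(h_2,k_4), S(k_3,k_4)) all reduce to 0 modulo the current basis, so we have a Gröbner basis.
Inter-reduce: drop elements whose leading term is divisible by another's, tail-reduce, and make monic.
Reduced Gröbner basis: {x + 2y + 1, y^{2} + y}.

The two bases agree; hence the ideals are identical.

Yes, the ideals are equal.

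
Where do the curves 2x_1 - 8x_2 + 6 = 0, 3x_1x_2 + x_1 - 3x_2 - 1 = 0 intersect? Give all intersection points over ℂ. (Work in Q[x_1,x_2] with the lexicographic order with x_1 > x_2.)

Compute a lex Gröbner basis by Buchberger's algorithm.
f_1 = 2x_1 - 8x_2 + 6, LT = x_1.
f_2 = 3x_1x_2 + x_1 - 3x_2 - 1, LT = x_1x_2.

S(f_1,f_2): lcm = x_1x_2. S = -1/3x_1 - 4x_2^2 + 4x_2 + 1/3.
  reduce S modulo (f_1, f_2):
  remainder -4x_2^2 + 8/3x_2 + 4/3 ≠ 0; add h_3 = -4x_2^2 + 8/3x_2 + 4/3 to the basis.

The other S-polynomials (S(f_1,h_3), S(f_2,h_3)) all reduce to 0 modulo the current basis, so we have a Gröbner basis.
Inter-reduce: drop elements whose leading term is divisible by another's, tail-reduce, and make monic.
Reduced Gröbner basis: {x_1 - 4x_2 + 3, x_2^2 - 2/3x_2 - 1/3}.

From the last basis element, x_2^2 - 2/3x_2 - 1/3 = 0, so x_2 takes values in {-1/3, 1}. Each choice, substituted upward through the basis, yields the corresponding point(s) of the solution set.
  x_2 = -1/3: the earlier basis element becomes x_1 + 13/3 = 0, giving x_1 = -13/3 — point (-13/3, -1/3).
  x_2 = 1: the earlier basis element becomes x_1 - 1 = 0, giving x_1 = 1 — point (1, 1).

{(-13/3, -1/3), (1, 1)}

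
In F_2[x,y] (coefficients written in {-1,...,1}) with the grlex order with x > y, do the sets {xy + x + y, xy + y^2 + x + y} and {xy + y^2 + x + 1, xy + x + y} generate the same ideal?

No, the ideals differ.

Two ideals are equal iff their reduced Gröbner bases coincide (the reduced basis is unique for a fixed ordering).
Buchberger on the first generating set:
f_1 = xy + x + y, LT = xy.
f_2 = xy + y^2 + x + y, LT = xy.

S(f_1,f_2): lcm = xy. S = y^2.
  leading term y^2: no divisor's leading term divides it; move y^2 to the remainder.
  remainder y^2 ≠ 0; add g_3 = y^2 to the basis.

S(f_1,g_3): lcm = xy^2. S = xy + y^2.
  leading term xy: subtract (1)·f_1 from xy + y^2 → y^2 + x + y
  leading term y^2: subtract (1)·g_3 from y^2 + x + y → x + y
  leading term x: no divisor's leading term divides it; move x to the remainder.
  leading term y: no divisor's leading term divides it; move y to the remainder.
  remainder x + y ≠ 0; add g_4 = x + y to the basis.

The other S-polynomials (S(f_2,g_3), S(f_1,g_4), S(f_2,g_4), S(g_3,g_4)) all reduce to 0 modulo the current basis, so we have a Gröbner basis.
Inter-reduce: drop elements whose leading term is divisible by another's, tail-reduce, and make monic.
Reduced Gröbner basis: {y^2, x + y}.

Buchberger on the second generating set:
h_1 = xy + y^2 + x + 1, LT = xy.
h_2 = xy + x + y, LT = xy.

S(h_1,h_2): lcm = xy. S = y^2 + y + 1.
  leading term y^2: no divisor's leading term divides it; move y^2 to the remainder.
  leading term y: no divisor's leading term divides it; move y to the remainder.
  leading term 1: no divisor's leading term divides it; move 1 to the remainder.
  remainder y^2 + y + 1 ≠ 0; add k_3 = y^2 + y + 1 to the basis.

S(h_1,k_3): lcm = xy^2. S = y^3 + x + y.
  leading term y^3: subtract (y)·k_3 from y^3 + x + y → y^2 + x
  leading term y^2: subtract (1)·k_3 from y^2 + x → x + y + 1
  leading term x: no divisor's leading term divides it; move x to the remainder.
  leading term y: no divisor's leading term divides it; move y to the remainder.
  leading term 1: no divisor's leading term divides it; move 1 to the remainder.
  remainder x + y + 1 ≠ 0; add k_4 = x + y + 1 to the basis.

The other S-polynomials (S(h_2,k_3), S(h_1,k_4), S(h_2,k_4), S(k_3,k_4)) all reduce to 0 modulo the current basis, so we have a Gröbner basis.
Inter-reduce: drop elements whose leading term is divisible by another's, tail-reduce, and make monic.
Reduced Gröbner basis: {y^2 + y + 1, x + y + 1}.

The bases are distinct; the ideals are different.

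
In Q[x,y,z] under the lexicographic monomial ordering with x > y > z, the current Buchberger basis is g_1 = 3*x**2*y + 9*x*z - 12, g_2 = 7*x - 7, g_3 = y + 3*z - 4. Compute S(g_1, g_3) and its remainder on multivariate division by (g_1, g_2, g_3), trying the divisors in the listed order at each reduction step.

S(g_1, g_3) = -3*x**2*z + 4*x**2 + 3*x*z - 4; remainder on division = 0.

lcm(LM(g_1), LM(g_3)) = x**2*y.
S = (lcm/LT(g_1))·g_1 − (lcm/LT(g_3))·g_3 = -3*x**2*z + 4*x**2 + 3*x*z - 4.
Reduce S modulo (g_1, g_2, g_3) in that order:
  leading term x**2*z: subtract (-3/7*x*z)·g_2 from -3*x**2*z + 4*x**2 + 3*x*z - 4 → 4*x**2 - 4
  leading term x**2: subtract (4/7*x)·g_2 from 4*x**2 - 4 → 4*x - 4
  leading term x: subtract (4/7)·g_2 from 4*x - 4 → 0
The remainder is 0, so this S-polynomial contributes no new basis element.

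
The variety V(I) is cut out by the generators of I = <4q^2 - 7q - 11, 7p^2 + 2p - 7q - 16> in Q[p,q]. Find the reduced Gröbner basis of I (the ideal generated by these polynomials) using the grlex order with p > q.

f_1 = 4q^2 - 7q - 11, LT = q^2.
f_2 = 7p^2 + 2p - 7q - 16, LT = p^2.

The S-polynomials (S(f_1,f_2)) all reduce to 0 modulo the current basis, so we have a Gröbner basis.

G = {p^2 + 2/7p - q - 16/7, q^2 - 7/4q - 11/4}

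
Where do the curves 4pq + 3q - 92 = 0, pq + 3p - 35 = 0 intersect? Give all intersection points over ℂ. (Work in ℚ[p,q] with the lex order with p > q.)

Compute a lex Gröbner basis by Buchberger's algorithm.
f_1 = 4pq + 3q - 92, LT = pq.
f_2 = pq + 3p - 35, LT = pq.

S(f_1,f_2): lcm = pq. S = -3p + ¾q + 12.
  leading term p: no divisor's leading term divides it; move -3p to the remainder.
  leading term q: no divisor's leading term divides it; move ¾q to the remainder.
  leading term 1: no divisor's leading term divides it; move 12 to the remainder.
  remainder -3p + ¾q + 12 ≠ 0; add h_3 = -3p + ¾q + 12 to the basis.

S(f_1,h_3): lcm = pq. S = ¼q² + 19/4q - 23.
  leading term q²: no divisor's leading term divides it; move ¼q² to the remainder.
  leading term q: no divisor's leading term divides it; move 19/4q to the remainder.
  leading term 1: no divisor's leading term divides it; move -23 to the remainder.
  remainder ¼q² + 19/4q - 23 ≠ 0; add h_4 = ¼q² + 19/4q - 23 to the basis.

The other S-polynomials (S(f_2,h_3), S(f_1,h_4), S(f_2,h_4), S(h_3,h_4)) all reduce to 0 modulo the current basis, so we have a Gröbner basis.
Inter-reduce: drop elements whose leading term is divisible by another's, tail-reduce, and make monic.
Reduced Gröbner basis: {p - ¼q - 4, q² + 19q - 92}.

A lex Gröbner basis eliminates variables successively. Here q² + 19q - 92 depends only on q, with roots {-23, 4}; lifting each root through the earlier basis elements recovers the full solutions.
  q = -23: the earlier basis element becomes p + 7/4 = 0, giving p = -7/4 — point (-7/4, -23).
  q = 4: the earlier basis element becomes p - 5 = 0, giving p = 5 — point (5, 4).

{(-7/4, -23), (5, 4)}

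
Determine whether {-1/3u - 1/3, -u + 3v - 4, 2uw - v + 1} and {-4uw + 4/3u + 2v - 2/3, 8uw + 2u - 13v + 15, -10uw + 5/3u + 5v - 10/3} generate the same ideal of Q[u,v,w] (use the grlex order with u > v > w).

Equality of ideals is decidable: compute both reduced Gröbner bases (unique for the ordering) and check whether they agree.
Buchberger on the first generating set:
f_1 = -1/3u - 1/3, LT = u.
f_2 = -u + 3v - 4, LT = u.
f_3 = 2uw - v + 1, LT = uw.

S(f_1,f_2): lcm = u. S = 3v - 3.
  leading term v: no divisor's leading term divides it; move 3v to the remainder.
  leading term 1: no divisor's leading term divides it; move -3 to the remainder.
  remainder 3v - 3 ≠ 0; add g_4 = 3v - 3 to the basis.

S(f_1,f_3): lcm = uw. S = 1/2v + w - 1/2.
  leading term v: subtract (1/6)·g_4 from 1/2v + w - 1/2 → w
  leading term w: no divisor's leading term divides it; move w to the remainder.
  remainder w ≠ 0; add g_5 = w to the basis.

The other S-polynomials (S(f_2,f_3), S(f_1,g_4), S(f_2,g_4), S(f_3,g_4), S(f_1,g_5), S(f_2,g_5), S(f_3,g_5), S(g_4,g_5)) all reduce to 0 modulo the current basis, so we have a Gröbner basis.
Inter-reduce: drop elements whose leading term is divisible by another's, tail-reduce, and make monic.
Reduced Gröbner basis: {u + 1, v - 1, w}.

Buchberger on the second generating set:
h_1 = -4uw + 4/3u + 2v - 2/3, LT = uw.
h_2 = 8uw + 2u - 13v + 15, LT = uw.
h_3 = -10uw + 5/3u + 5v - 10/3, LT = uw.

S(h_1,h_2): lcm = uw. S = -7/12u + 9/8v - 41/24.
  leading term u: no divisor's leading term divides it; move -7/12u to the remainder.
  leading term v: no divisor's leading term divides it; move 9/8v to the remainder.
  leading term 1: no divisor's leading term divides it; move -41/24 to the remainder.
  remainder -7/12u + 9/8v - 41/24 ≠ 0; add k_4 = -7/12u + 9/8v - 41/24 to the basis.

S(h_1,h_3): lcm = uw. S = -1/6u - 1/6.
  leading term u: subtract (2/7)·k_4 from -1/6u - 1/6 → -9/28v + 9/28
  leading term v: no divisor's leading term divides it; move -9/28v to the remainder.
  leading term 1: no divisor's leading term divides it; move 9/28 to the remainder.
  remainder -9/28v + 9/28 ≠ 0; add k_5 = -9/28v + 9/28 to the basis.

S(h_1,k_4): lcm = uw. S = 27/14vw - 1/3u - 1/2v - 41/14w + 1/6.
  leading term vw: subtract (-6w)·k_5 from 27/14vw - 1/3u - 1/2v - 41/14w + 1/6 → -1/3u - 1/2v - w + 1/6
  leading term u: subtract (4/7)·k_4 from -1/3u - 1/2v - w + 1/6 → -8/7v - w + 8/7
  leading term v: subtract (32/9)·k_5 from -8/7v - w + 8/7 → -w
  leading term w: no divisor's leading term divides it; move -w to the remainder.
  remainder -w ≠ 0; add k_6 = -w to the basis.

The other S-polynomials (S(h_2,h_3), S(h_2,k_4), S(h_3,k_4), S(h_1,k_5), S(h_2,k_5), S(h_3,k_5), S(k_4,k_5), S(h_1,k_6), S(h_2,k_6), S(h_3,k_6), S(k_4,k_6), S(k_5,k_6)) all reduce to 0 modulo the current basis, so we have a Gröbner basis.
Inter-reduce: drop elements whose leading term is divisible by another's, tail-reduce, and make monic.
Reduced Gröbner basis: {u + 1, v - 1, w}.

Same reduced basis, so the two generating sets span the same ideal.
The same test decides containment: I ⊆ J iff every generator of I reduces to 0 modulo a Gröbner basis of J.

Yes, the ideals are equal.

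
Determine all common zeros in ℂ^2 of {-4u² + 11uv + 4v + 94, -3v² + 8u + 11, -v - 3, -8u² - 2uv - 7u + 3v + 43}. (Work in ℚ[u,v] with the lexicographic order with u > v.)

{(2, -3)}

Compute a lex Gröbner basis by Buchberger's algorithm.
f_1 = -4u² + 11uv + 4v + 94, LT = u².
f_2 = 8u - 3v² + 11, LT = u.
f_3 = -v - 3, LT = v.
f_4 = -8u² - 2uv - 7u + 3v + 43, LT = u².

The S-polynomials (S(f_1,f_2), S(f_1,f_3), S(f_1,f_4), S(f_2,f_3), S(f_2,f_4), S(f_3,f_4)) all reduce to 0 modulo the current basis, so we have a Gröbner basis.
Inter-reduce: drop elements whose leading term is divisible by another's, tail-reduce, and make monic.
Reduced Gröbner basis: {u - 2, v + 3}.

Elimination: the polynomial v + 3 lies in the elimination ideal for v, so v ∈ {-3}. For each such v, the remaining basis elements (now univariate) give the rest of the solution.
  v = -3: the earlier basis element becomes u - 2 = 0, giving u = 2 — point (2, -3).
Each listed point satisfies every original equation (direct substitution).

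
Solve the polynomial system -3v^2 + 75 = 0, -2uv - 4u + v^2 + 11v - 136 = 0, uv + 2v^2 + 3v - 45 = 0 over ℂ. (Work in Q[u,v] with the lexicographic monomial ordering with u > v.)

Compute a lex Gröbner basis by Buchberger's algorithm.
f_1 = -3v^2 + 75, LT = v^2.
f_2 = -2uv - 4u + v^2 + 11v - 136, LT = uv.
f_3 = uv + 2v^2 + 3v - 45, LT = uv.

S(f_1,f_2): lcm = uv^2. S = -2uv - 25u + 1/2v^3 + 11/2v^2 - 68v.
  leading term uv: subtract (1)·f_2 from -2uv - 25u + 1/2v^3 + 11/2v^2 - 68v → -21u + 1/2v^3 + 9/2v^2 - 79v + 136
  leading term u: no divisor's leading term divides it; move -21u to the remainder.
  leading term v^3: subtract (-1/6v)·f_1 from 1/2v^3 + 9/2v^2 - 79v + 136 → 9/2v^2 - 133/2v + 136
  leading term v^2: subtract (-3/2)·f_1 from 9/2v^2 - 133/2v + 136 → -133/2v + 497/2
  leading term v: no divisor's leading term divides it; move -133/2v to the remainder.
  leading term 1: no divisor's leading term divides it; move 497/2 to the remainder.
  remainder -21u - 133/2v + 497/2 ≠ 0; add h_4 = -21u - 133/2v + 497/2 to the basis.

S(f_1,f_3): lcm = uv^2. S = -25u - 2v^3 - 3v^2 + 45v.
  leading term u: subtract (25/21)·h_4 from -25u - 2v^3 - 3v^2 + 45v → -2v^3 - 3v^2 + 745/6v - 1775/6
  leading term v^3: subtract (2/3v)·f_1 from -2v^3 - 3v^2 + 745/6v - 1775/6 → -3v^2 + 445/6v - 1775/6
  leading term v^2: subtract (1)·f_1 from -3v^2 + 445/6v - 1775/6 → 445/6v - 2225/6
  leading term v: no divisor's leading term divides it; move 445/6v to the remainder.
  leading term 1: no divisor's leading term divides it; move -2225/6 to the remainder.
  remainder 445/6v - 2225/6 ≠ 0; add h_5 = 445/6v - 2225/6 to the basis.

S(f_2,f_3): lcm = uv. S = 2u - 5/2v^2 - 17/2v + 113.
  leading term u: subtract (-2/21)·h_4 from 2u - 5/2v^2 - 17/2v + 113 → -5/2v^2 - 89/6v + 410/3
  leading term v^2: subtract (5/6)·f_1 from -5/2v^2 - 89/6v + 410/3 → -89/6v + 445/6
  leading term v: subtract (-1/5)·h_5 from -89/6v + 445/6 → 0
  remainder 0.

S(f_1,h_4): leading monomials are coprime, so the S-polynomial reduces to 0 (Buchberger's first criterion).
S(f_2,h_4): lcm = uv. S = 2u - 11/3v^2 + 19/3v + 68.
  leading term u: subtract (-2/21)·h_4 from 2u - 11/3v^2 + 19/3v + 68 → -11/3v^2 + 275/3
  leading term v^2: subtract (11/9)·f_1 from -11/3v^2 + 275/3 → 0
  remainder 0.

S(f_3,h_4): lcm = uv. S = -7/6v^2 + 89/6v - 45.
  leading term v^2: subtract (7/18)·f_1 from -7/6v^2 + 89/6v - 45 → 89/6v - 445/6
  leading term v: subtract (1/5)·h_5 from 89/6v - 445/6 → 0
  remainder 0.

S(f_1,h_5): lcm = v^2. S = 5v - 25.
  leading term v: subtract (6/89)·h_5 from 5v - 25 → 0
  remainder 0.

S(f_2,h_5): lcm = uv. S = 7u - 1/2v^2 - 11/2v + 68.
  leading term u: subtract (-1/3)·h_4 from 7u - 1/2v^2 - 11/2v + 68 → -1/2v^2 - 83/3v + 905/6
  leading term v^2: subtract (1/6)·f_1 from -1/2v^2 - 83/3v + 905/6 → -83/3v + 415/3
  leading term v: subtract (-166/445)·h_5 from -83/3v + 415/3 → 0
  remainder 0.

S(f_3,h_5): lcm = uv. S = 5u + 2v^2 + 3v - 45.
  leading term u: subtract (-5/21)·h_4 from 5u + 2v^2 + 3v - 45 → 2v^2 - 77/6v + 85/6
  leading term v^2: subtract (-2/3)·f_1 from 2v^2 - 77/6v + 85/6 → -77/6v + 385/6
  leading term v: subtract (-77/445)·h_5 from -77/6v + 385/6 → 0
  remainder 0.

S(h_4,h_5): leading monomials are coprime, so the S-polynomial reduces to 0 (Buchberger's first criterion).
Every S-polynomial of the final basis reduces to 0, so we have a Gröbner basis.
Inter-reduce: drop elements whose leading term is divisible by another's, tail-reduce, and make monic.
Reduced Gröbner basis: {u + 4, v - 5}.

From the last basis element, v - 5 = 0, so v takes values in {5}. Each choice, substituted upward through the basis, yields the corresponding point(s) of the solution set.
  v = 5: the earlier basis element becomes u + 4 = 0, giving u = -4 — point (-4, 5).
Substituting each solution back into the original system confirms all equations vanish.
This is the nonlinear analogue of row-reducing a linear system.

{(-4, 5)}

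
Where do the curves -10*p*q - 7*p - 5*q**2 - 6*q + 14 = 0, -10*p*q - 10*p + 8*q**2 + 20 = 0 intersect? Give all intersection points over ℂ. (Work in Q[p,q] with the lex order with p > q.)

{(2, 0), (499/1950 + 53*sqrt(8711)*I/1950, -83/130 - sqrt(8711)*I/130), (499/1950 - 53*sqrt(8711)*I/1950, -83/130 + sqrt(8711)*I/130)}

Compute a lex Gröbner basis by Buchberger's algorithm.
f_1 = -10*p*q - 7*p - 5*q**2 - 6*q + 14, LT = p*q.
f_2 = -10*p*q - 10*p + 8*q**2 + 20, LT = p*q.

S(f_1,f_2): lcm = p*q. S = -3/10*p + 13/10*q**2 + 3/5*q + 3/5.
  leading term p: no divisor's leading term divides it; move -3/10*p to the remainder.
  leading term q**2: no divisor's leading term divides it; move 13/10*q**2 to the remainder.
  leading term q: no divisor's leading term divides it; move 3/5*q to the remainder.
  leading term 1: no divisor's leading term divides it; move 3/5 to the remainder.
  remainder -3/10*p + 13/10*q**2 + 3/5*q + 3/5 ≠ 0; add h_3 = -3/10*p + 13/10*q**2 + 3/5*q + 3/5 to the basis.

S(f_1,h_3): lcm = p*q. S = 7/10*p + 13/3*q**3 + 5/2*q**2 + 13/5*q - 7/5.
  leading term p: subtract (-7/3)·h_3 from 7/10*p + 13/3*q**3 + 5/2*q**2 + 13/5*q - 7/5 → 13/3*q**3 + 83/15*q**2 + 4*q
  leading term q**3: no divisor's leading term divides it; move 13/3*q**3 to the remainder.
  leading term q**2: no divisor's leading term divides it; move 83/15*q**2 to the remainder.
  leading term q: no divisor's leading term divides it; move 4*q to the remainder.
  remainder 13/3*q**3 + 83/15*q**2 + 4*q ≠ 0; add h_4 = 13/3*q**3 + 83/15*q**2 + 4*q to the basis.

S(f_2,h_3): lcm = p*q. S = p + 13/3*q**3 + 6/5*q**2 + 2*q - 2.
  leading term p: subtract (-10/3)·h_3 from p + 13/3*q**3 + 6/5*q**2 + 2*q - 2 → 13/3*q**3 + 83/15*q**2 + 4*q
  leading term q**3: subtract (1)·h_4 from 13/3*q**3 + 83/15*q**2 + 4*q → 0
  remainder 0.

S(f_1,h_4): lcm = p*q**3. S = -15/26*p*q**2 - 12/13*p*q + 1/2*q**4 + 3/5*q**3 - 7/5*q**2.
  leading term p*q**2: subtract (3/52*q)·f_1 from -15/26*p*q**2 - 12/13*p*q + 1/2*q**4 + 3/5*q**3 - 7/5*q**2 → -27/52*p*q + 1/2*q**4 + 231/260*q**3 - 137/130*q**2 - 21/26*q
  leading term p*q: subtract (27/520)·f_1 from -27/52*p*q + 1/2*q**4 + 231/260*q**3 - 137/130*q**2 - 21/26*q → 189/520*p + 1/2*q**4 + 231/260*q**3 - 413/520*q**2 - 129/260*q - 189/260
  leading term p: subtract (-63/52)·h_3 from 189/520*p + 1/2*q**4 + 231/260*q**3 - 413/520*q**2 - 129/260*q - 189/260 → 1/2*q**4 + 231/260*q**3 + 203/260*q**2 + 3/13*q
  leading term q**4: subtract (3/26*q)·h_4 from 1/2*q**4 + 231/260*q**3 + 203/260*q**2 + 3/13*q → 1/4*q**3 + 83/260*q**2 + 3/13*q
  leading term q**3: subtract (3/52)·h_4 from 1/4*q**3 + 83/260*q**2 + 3/13*q → 0
  remainder 0.

S(f_2,h_4): lcm = p*q**3. S = -18/65*p*q**2 - 12/13*p*q - 4/5*q**4 - 2*q**2.
  leading term p*q**2: subtract (9/325*q)·f_1 from -18/65*p*q**2 - 12/13*p*q - 4/5*q**4 - 2*q**2 → -237/325*p*q - 4/5*q**4 + 9/65*q**3 - 596/325*q**2 - 126/325*q
  leading term p*q: subtract (237/3250)·f_1 from -237/325*p*q - 4/5*q**4 + 9/65*q**3 - 596/325*q**2 - 126/325*q → 1659/3250*p - 4/5*q**4 + 9/65*q**3 - 191/130*q**2 + 81/1625*q - 1659/1625
  leading term p: subtract (-553/325)·h_3 from 1659/3250*p - 4/5*q**4 + 9/65*q**3 - 191/130*q**2 + 81/1625*q - 1659/1625 → -4/5*q**4 + 9/65*q**3 + 1207/1625*q**2 + 348/325*q
  leading term q**4: subtract (-12/65*q)·h_4 from -4/5*q**4 + 9/65*q**3 + 1207/1625*q**2 + 348/325*q → 29/25*q**3 + 2407/1625*q**2 + 348/325*q
  leading term q**3: subtract (87/325)·h_4 from 29/25*q**3 + 2407/1625*q**2 + 348/325*q → 0
  remainder 0.

S(h_3,h_4): leading monomials are coprime, so the S-polynomial reduces to 0 (Buchberger's first criterion).
Every S-polynomial of the final basis reduces to 0, so we have a Gröbner basis.
Inter-reduce: drop elements whose leading term is divisible by another's, tail-reduce, and make monic.
Reduced Gröbner basis: {p - 13/3*q**2 - 2*q - 2, q**3 + 83/65*q**2 + 12/13*q}.

Since the basis is lex-ordered, q**3 + 83/65*q**2 + 12/13*q is univariate in q. Its roots are {0, -83/130 - sqrt(8711)*I/130, -83/130 + sqrt(8711)*I/130}. Back-substituting each root into the other basis elements fixes the other coordinates.
  q = 0: the earlier basis element becomes p - 2 = 0, giving p = 2 — point (2, 0).
  q = -83/130 - sqrt(8711)*I/130: the earlier basis element becomes p - 499/1950 - 53*sqrt(8711)*I/1950 = 0, giving p = 499/1950 + 53*sqrt(8711)*I/1950 — point (499/1950 + 53*sqrt(8711)*I/1950, -83/130 - sqrt(8711)*I/130).
  q = -83/130 + sqrt(8711)*I/130: the earlier basis element becomes p - 499/1950 + 53*sqrt(8711)*I/1950 = 0, giving p = 499/1950 - 53*sqrt(8711)*I/1950 — point (499/1950 - 53*sqrt(8711)*I/1950, -83/130 + sqrt(8711)*I/130).
Substituting each solution back into the original system confirms all equations vanish.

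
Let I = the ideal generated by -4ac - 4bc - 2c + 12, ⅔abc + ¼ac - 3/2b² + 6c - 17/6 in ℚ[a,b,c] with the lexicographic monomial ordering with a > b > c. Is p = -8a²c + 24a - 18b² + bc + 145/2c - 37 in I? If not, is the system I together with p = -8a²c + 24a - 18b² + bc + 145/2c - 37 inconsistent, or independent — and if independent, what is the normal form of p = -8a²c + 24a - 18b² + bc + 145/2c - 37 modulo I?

-8a²c + 24a - 18b² + bc + 145/2c - 37 lies in I (it reduces to 0).

First compute the reduced Gröbner basis of I by Buchberger's algorithm.
f_1 = -4ac - 4bc - 2c + 12, LT = ac.
f_2 = ⅔abc + ¼ac - 3/2b² + 6c - 17/6, LT = abc.

S(f_1,f_2): lcm = abc. S = -⅜ac + b²c + 9/4b² + ½bc - 3b - 9c + 17/4.
  leading term ac: subtract (3/32)·f_1 from -⅜ac + b²c + 9/4b² + ½bc - 3b - 9c + 17/4 → b²c + 9/4b² + ⅞bc - 3b - 141/16c + 25/8
  leading term b²c: no divisor's leading term divides it; move b²c to the remainder.
  leading term b²: no divisor's leading term divides it; move 9/4b² to the remainder.
  leading term bc: no divisor's leading term divides it; move ⅞bc to the remainder.
  leading term b: no divisor's leading term divides it; move -3b to the remainder.
  leading term c: no divisor's leading term divides it; move -141/16c to the remainder.
  leading term 1: no divisor's leading term divides it; move 25/8 to the remainder.
  remainder b²c + 9/4b² + ⅞bc - 3b - 141/16c + 25/8 ≠ 0; add h_3 = b²c + 9/4b² + ⅞bc - 3b - 141/16c + 25/8 to the basis.

S(f_1,h_3): lcm = ab²c. S = -9/4ab² - ⅞abc + 3ab + 141/16ac - 25/8a + b³c + ½b²c - 3b².
  leading term ab²: no divisor's leading term divides it; move -9/4ab² to the remainder.
  leading term abc: subtract (7/32b)·f_1 from -⅞abc + 3ab + 141/16ac - 25/8a + b³c + ½b²c - 3b² → 3ab + 141/16ac - 25/8a + b³c + 11/8b²c - 3b² + 7/16bc - 21/8b
  leading term ab: no divisor's leading term divides it; move 3ab to the remainder.
  leading term ac: subtract (-141/64)·f_1 from 141/16ac - 25/8a + b³c + 11/8b²c - 3b² + 7/16bc - 21/8b → -25/8a + b³c + 11/8b²c - 3b² - 67/8bc - 21/8b - 141/32c + 423/16
  leading term a: no divisor's leading term divides it; move -25/8a to the remainder.
  leading term b³c: subtract (b)·h_3 from b³c + 11/8b²c - 3b² - 67/8bc - 21/8b - 141/32c + 423/16 → -9/4b³ + ½b²c + 7/16bc - 23/4b - 141/32c + 423/16
  leading term b³: no divisor's leading term divides it; move -9/4b³ to the remainder.
  leading term b²c: subtract (½)·h_3 from ½b²c + 7/16bc - 23/4b - 141/32c + 423/16 → -9/8b² - 17/4b + 199/8
  leading term b²: no divisor's leading term divides it; move -9/8b² to the remainder.
  leading term b: no divisor's leading term divides it; move -17/4b to the remainder.
  leading term 1: no divisor's leading term divides it; move 199/8 to the remainder.
  remainder -9/4ab² + 3ab - 25/8a - 9/4b³ - 9/8b² - 17/4b + 199/8 ≠ 0; add h_4 = -9/4ab² + 3ab - 25/8a - 9/4b³ - 9/8b² - 17/4b + 199/8 to the basis.

The other S-polynomials (S(f_2,h_3), S(f_1,h_4), S(f_2,h_4), S(h_3,h_4)) all reduce to 0 modulo the current basis, so we have a Gröbner basis.
Inter-reduce: drop elements whose leading term is divisible by another's, tail-reduce, and make monic.
Reduced Gröbner basis: {ab² - 4/3ab + 25/18a + b³ + ½b² + 17/9b - 199/18, ac + bc + ½c - 3, b²c + 9/4b² + ⅞bc - 3b - 141/16c + 25/8}.
Label its elements g_1 = ab² - 4/3ab + 25/18a + b³ + ½b² + 17/9b - 199/18, g_2 = ac + bc + ½c - 3, g_3 = b²c + 9/4b² + ⅞bc - 3b - 141/16c + 25/8.

Reduce p = -8a²c + 24a - 18b² + bc + 145/2c - 37 modulo G:
  leading term a²c: subtract (-8a)·g_2 from -8a²c + 24a - 18b² + bc + 145/2c - 37 → 8abc + 4ac - 18b² + bc + 145/2c - 37
  leading term abc: subtract (8b)·g_2 from 8abc + 4ac - 18b² + bc + 145/2c - 37 → 4ac - 8b²c - 18b² - 3bc + 24b + 145/2c - 37
  leading term ac: subtract (4)·g_2 from 4ac - 8b²c - 18b² - 3bc + 24b + 145/2c - 37 → -8b²c - 18b² - 7bc + 24b + 141/2c - 25
  leading term b²c: subtract (-8)·g_3 from -8b²c - 18b² - 7bc + 24b + 141/2c - 25 → 0
  normal form = 0.
Since the normal form is 0, p ∈ I.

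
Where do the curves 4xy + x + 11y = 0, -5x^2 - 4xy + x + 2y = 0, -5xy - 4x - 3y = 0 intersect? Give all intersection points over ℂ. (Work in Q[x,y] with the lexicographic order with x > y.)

Compute a lex Gröbner basis by Buchberger's algorithm.
f_1 = 4xy + x + 11y, LT = xy.
f_2 = -5x^2 - 4xy + x + 2y, LT = x^2.
f_3 = -5xy - 4x - 3y, LT = xy.

S(f_1,f_2): lcm = x^2y. S = 1/4x^2 - 4/5xy^2 + 59/20xy + 2/5y^2.
  leading term x^2: subtract (-1/20)·f_2 from 1/4x^2 - 4/5xy^2 + 59/20xy + 2/5y^2 → -4/5xy^2 + 11/4xy + 1/20x + 2/5y^2 + 1/10y
  leading term xy^2: subtract (-1/5y)·f_1 from -4/5xy^2 + 11/4xy + 1/20x + 2/5y^2 + 1/10y → 59/20xy + 1/20x + 13/5y^2 + 1/10y
  leading term xy: subtract (59/80)·f_1 from 59/20xy + 1/20x + 13/5y^2 + 1/10y → -11/16x + 13/5y^2 - 641/80y
  leading term x: no divisor's leading term divides it; move -11/16x to the remainder.
  leading term y^2: no divisor's leading term divides it; move 13/5y^2 to the remainder.
  leading term y: no divisor's leading term divides it; move -641/80y to the remainder.
  remainder -11/16x + 13/5y^2 - 641/80y ≠ 0; add h_4 = -11/16x + 13/5y^2 - 641/80y to the basis.

S(f_1,f_3): lcm = xy. S = -11/20x + 43/20y.
  leading term x: subtract (4/5)·h_4 from -11/20x + 43/20y → -52/25y^2 + 214/25y
  leading term y^2: no divisor's leading term divides it; move -52/25y^2 to the remainder.
  leading term y: no divisor's leading term divides it; move 214/25y to the remainder.
  remainder -52/25y^2 + 214/25y ≠ 0; add h_5 = -52/25y^2 + 214/25y to the basis.

S(f_2,f_3): lcm = x^2y. S = -4/5x^2 + 4/5xy^2 - 4/5xy - 2/5y^2.
  leading term x^2: subtract (4/25)·f_2 from -4/5x^2 + 4/5xy^2 - 4/5xy - 2/5y^2 → 4/5xy^2 - 4/25xy - 4/25x - 2/5y^2 - 8/25y
  leading term xy^2: subtract (1/5y)·f_1 from 4/5xy^2 - 4/25xy - 4/25x - 2/5y^2 - 8/25y → -9/25xy - 4/25x - 13/5y^2 - 8/25y
  leading term xy: subtract (-9/100)·f_1 from -9/25xy - 4/25x - 13/5y^2 - 8/25y → -7/100x - 13/5y^2 + 67/100y
  leading term x: subtract (28/275)·h_4 from -7/100x - 13/5y^2 + 67/100y → -3939/1375y^2 + 2043/1375y
  leading term y^2: subtract (303/220)·h_5 from -3939/1375y^2 + 2043/1375y → -5667/550y
  leading term y: no divisor's leading term divides it; move -5667/550y to the remainder.
  remainder -5667/550y ≠ 0; add h_6 = -5667/550y to the basis.

The other S-polynomials (S(f_1,h_4), S(f_2,h_4), S(f_3,h_4), S(f_1,h_5), S(f_2,h_5), S(f_3,h_5), S(h_4,h_5), S(f_1,h_6), S(f_2,h_6), S(f_3,h_6), S(h_4,h_6), S(h_5,h_6)) all reduce to 0 modulo the current basis, so we have a Gröbner basis.
Inter-reduce: drop elements whose leading term is divisible by another's, tail-reduce, and make monic.
Reduced Gröbner basis: {x, y}.

Elimination: the polynomial y lies in the elimination ideal for y, so y ∈ {0}. For each such y, the remaining basis elements (now univariate) give the rest of the solution.
  y = 0: the earlier basis element becomes x = 0, giving x = 0 — point (0, 0).

{(0, 0)}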